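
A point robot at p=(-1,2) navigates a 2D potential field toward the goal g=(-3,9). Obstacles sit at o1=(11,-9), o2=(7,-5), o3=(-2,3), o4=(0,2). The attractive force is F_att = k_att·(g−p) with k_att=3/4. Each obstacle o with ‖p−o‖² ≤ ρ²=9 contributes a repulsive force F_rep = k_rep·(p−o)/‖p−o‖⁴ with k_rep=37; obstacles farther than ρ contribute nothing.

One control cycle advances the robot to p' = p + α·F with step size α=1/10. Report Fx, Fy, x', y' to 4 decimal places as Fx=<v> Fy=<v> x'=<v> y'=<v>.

Fx=-29.2500 Fy=-4.0000 x'=-3.9250 y'=1.6000

F_att = 3/4·(g−p) = 3/4·(-2,7) = (-1.5000,5.2500)
o1: d²=265 > ρ²=9 → inactive
o2: d²=113 > ρ²=9 → inactive
o3: d²=2 ≤ ρ²=9; F_rep = 37·(1,-1)/2² = (9.2500,-9.2500)
o4: d²=1 ≤ ρ²=9; F_rep = 37·(-1,0)/1² = (-37.0000,0.0000)
F = F_att + ΣF_rep = (-29.2500,-4.0000)
p' = p + 1/10·F = (-3.9250,1.6000)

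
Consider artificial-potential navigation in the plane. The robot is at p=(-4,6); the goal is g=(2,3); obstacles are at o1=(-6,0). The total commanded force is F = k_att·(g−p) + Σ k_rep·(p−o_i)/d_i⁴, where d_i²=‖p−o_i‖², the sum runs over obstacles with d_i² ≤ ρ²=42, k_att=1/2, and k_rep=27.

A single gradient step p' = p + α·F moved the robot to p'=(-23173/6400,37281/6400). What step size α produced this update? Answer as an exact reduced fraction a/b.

α = 1/8

F_att = 1/2·(g−p) = 1/2·(6,-3) = (3.0000,-1.5000)
o1: d²=40 ≤ ρ²=42; F_rep = 27·(2,6)/40² = (0.0338,0.1013)
F = F_att + ΣF_rep = (3.0337,-1.3987)
Δp = p'−p = (0.3792,-0.1748); α = Δx/Fx = (2427/6400) / (2427/800) = 1/8
check: Δy/Fy = (-1119/6400) / (-1119/800) = 1/8 ✓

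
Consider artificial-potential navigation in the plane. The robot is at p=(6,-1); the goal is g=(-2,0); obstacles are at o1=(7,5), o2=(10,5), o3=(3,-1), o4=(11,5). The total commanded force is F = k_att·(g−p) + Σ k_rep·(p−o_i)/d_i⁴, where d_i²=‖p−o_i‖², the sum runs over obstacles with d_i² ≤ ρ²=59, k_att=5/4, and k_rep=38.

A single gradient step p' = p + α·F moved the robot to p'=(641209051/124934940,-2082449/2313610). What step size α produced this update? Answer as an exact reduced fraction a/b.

α = 1/10

F_att = 5/4·(g−p) = 5/4·(-8,1) = (-10.0000,1.2500)
o1: d²=37 ≤ ρ²=59; F_rep = 38·(-1,-6)/37² = (-0.0278,-0.1665)
o2: d²=52 ≤ ρ²=59; F_rep = 38·(-4,-6)/52² = (-0.0562,-0.0843)
o3: d²=9 ≤ ρ²=59; F_rep = 38·(3,0)/9² = (1.4074,0.0000)
o4: d²=61 > ρ²=59 → inactive
F = F_att + ΣF_rep = (-8.6766,0.9991)
Δp = p'−p = (-0.8677,0.0999); α = Δx/Fx = (-108400589/124934940) / (-108400589/12493494) = 1/10
check: Δy/Fy = (231161/2313610) / (231161/231361) = 1/10 ✓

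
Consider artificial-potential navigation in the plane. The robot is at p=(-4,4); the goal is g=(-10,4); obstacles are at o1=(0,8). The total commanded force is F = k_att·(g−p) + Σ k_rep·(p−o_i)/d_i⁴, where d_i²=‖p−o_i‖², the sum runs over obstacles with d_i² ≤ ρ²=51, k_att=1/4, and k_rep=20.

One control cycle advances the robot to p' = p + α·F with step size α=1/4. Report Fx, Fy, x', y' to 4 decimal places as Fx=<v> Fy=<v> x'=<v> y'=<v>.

Fx=-1.5781 Fy=-0.0781 x'=-4.3945 y'=3.9805

F_att = 1/4·(g−p) = 1/4·(-6,0) = (-1.5000,0.0000)
o1: d²=32 ≤ ρ²=51; F_rep = 20·(-4,-4)/32² = (-0.0781,-0.0781)
F = F_att + ΣF_rep = (-1.5781,-0.0781)
p' = p + 1/4·F = (-4.3945,3.9805)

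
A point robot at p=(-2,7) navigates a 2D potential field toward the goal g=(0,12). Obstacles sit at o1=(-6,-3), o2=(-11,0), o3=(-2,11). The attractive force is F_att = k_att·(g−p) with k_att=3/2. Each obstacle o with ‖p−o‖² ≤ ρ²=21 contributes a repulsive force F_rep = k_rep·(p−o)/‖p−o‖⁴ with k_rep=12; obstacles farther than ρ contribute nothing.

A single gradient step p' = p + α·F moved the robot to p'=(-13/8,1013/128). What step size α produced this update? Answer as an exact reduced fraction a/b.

F_att = 3/2·(g−p) = 3/2·(2,5) = (3.0000,7.5000)
o1: d²=116 > ρ²=21 → inactive
o2: d²=130 > ρ²=21 → inactive
o3: d²=16 ≤ ρ²=21; F_rep = 12·(0,-4)/16² = (0.0000,-0.1875)
F = F_att + ΣF_rep = (3.0000,7.3125)
Δp = p'−p = (0.3750,0.9141); α = Δx/Fx = (3/8) / (3) = 1/8
check: Δy/Fy = (117/128) / (117/16) = 1/8 ✓

α = 1/8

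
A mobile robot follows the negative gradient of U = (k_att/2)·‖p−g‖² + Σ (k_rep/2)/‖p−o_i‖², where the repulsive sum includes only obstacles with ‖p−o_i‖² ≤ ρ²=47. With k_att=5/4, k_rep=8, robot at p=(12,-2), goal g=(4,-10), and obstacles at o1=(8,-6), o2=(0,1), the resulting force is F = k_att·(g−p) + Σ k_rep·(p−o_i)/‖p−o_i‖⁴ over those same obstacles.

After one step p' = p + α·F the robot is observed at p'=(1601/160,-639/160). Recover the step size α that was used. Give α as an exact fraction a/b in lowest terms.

α = 1/5

F_att = 5/4·(g−p) = 5/4·(-8,-8) = (-10.0000,-10.0000)
o1: d²=32 ≤ ρ²=47; F_rep = 8·(4,4)/32² = (0.0312,0.0312)
o2: d²=153 > ρ²=47 → inactive
F = F_att + ΣF_rep = (-9.9688,-9.9688)
Δp = p'−p = (-1.9937,-1.9937); α = Δx/Fx = (-319/160) / (-319/32) = 1/5
check: Δy/Fy = (-319/160) / (-319/32) = 1/5 ✓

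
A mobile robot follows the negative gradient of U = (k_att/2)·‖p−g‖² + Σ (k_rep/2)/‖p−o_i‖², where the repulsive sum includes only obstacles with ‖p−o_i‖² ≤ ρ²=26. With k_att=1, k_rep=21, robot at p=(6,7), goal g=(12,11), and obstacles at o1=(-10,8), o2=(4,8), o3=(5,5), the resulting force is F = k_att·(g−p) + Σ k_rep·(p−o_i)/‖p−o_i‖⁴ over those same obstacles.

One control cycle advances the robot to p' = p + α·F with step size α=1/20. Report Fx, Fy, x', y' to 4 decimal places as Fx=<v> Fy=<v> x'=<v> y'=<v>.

Fx=8.5200 Fy=4.8400 x'=6.4260 y'=7.2420

F_att = 1·(g−p) = 1·(6,4) = (6.0000,4.0000)
o1: d²=257 > ρ²=26 → inactive
o2: d²=5 ≤ ρ²=26; F_rep = 21·(2,-1)/5² = (1.6800,-0.8400)
o3: d²=5 ≤ ρ²=26; F_rep = 21·(1,2)/5² = (0.8400,1.6800)
F = F_att + ΣF_rep = (8.5200,4.8400)
p' = p + 1/20·F = (6.4260,7.2420)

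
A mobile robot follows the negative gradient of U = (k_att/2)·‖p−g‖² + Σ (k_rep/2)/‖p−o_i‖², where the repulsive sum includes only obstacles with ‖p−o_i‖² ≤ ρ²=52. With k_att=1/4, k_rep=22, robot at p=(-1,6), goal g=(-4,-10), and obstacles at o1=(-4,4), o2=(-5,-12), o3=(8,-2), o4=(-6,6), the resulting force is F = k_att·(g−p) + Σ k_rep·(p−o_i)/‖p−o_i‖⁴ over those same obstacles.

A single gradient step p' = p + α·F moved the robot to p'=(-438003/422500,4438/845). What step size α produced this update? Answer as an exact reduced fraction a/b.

α = 1/5

F_att = 1/4·(g−p) = 1/4·(-3,-16) = (-0.7500,-4.0000)
o1: d²=13 ≤ ρ²=52; F_rep = 22·(3,2)/13² = (0.3905,0.2604)
o2: d²=340 > ρ²=52 → inactive
o3: d²=145 > ρ²=52 → inactive
o4: d²=25 ≤ ρ²=52; F_rep = 22·(5,0)/25² = (0.1760,0.0000)
F = F_att + ΣF_rep = (-0.1835,-3.7396)
Δp = p'−p = (-0.0367,-0.7479); α = Δx/Fx = (-15503/422500) / (-15503/84500) = 1/5
check: Δy/Fy = (-632/845) / (-632/169) = 1/5 ✓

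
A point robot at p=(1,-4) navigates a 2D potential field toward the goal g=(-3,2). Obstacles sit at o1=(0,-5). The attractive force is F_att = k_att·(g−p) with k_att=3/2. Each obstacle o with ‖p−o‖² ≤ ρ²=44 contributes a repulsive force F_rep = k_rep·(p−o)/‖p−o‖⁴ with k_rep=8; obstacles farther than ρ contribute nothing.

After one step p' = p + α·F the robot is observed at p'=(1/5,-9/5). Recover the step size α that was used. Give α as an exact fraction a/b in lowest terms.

α = 1/5

F_att = 3/2·(g−p) = 3/2·(-4,6) = (-6.0000,9.0000)
o1: d²=2 ≤ ρ²=44; F_rep = 8·(1,1)/2² = (2.0000,2.0000)
F = F_att + ΣF_rep = (-4.0000,11.0000)
Δp = p'−p = (-0.8000,2.2000); α = Δx/Fx = (-4/5) / (-4) = 1/5
check: Δy/Fy = (11/5) / (11) = 1/5 ✓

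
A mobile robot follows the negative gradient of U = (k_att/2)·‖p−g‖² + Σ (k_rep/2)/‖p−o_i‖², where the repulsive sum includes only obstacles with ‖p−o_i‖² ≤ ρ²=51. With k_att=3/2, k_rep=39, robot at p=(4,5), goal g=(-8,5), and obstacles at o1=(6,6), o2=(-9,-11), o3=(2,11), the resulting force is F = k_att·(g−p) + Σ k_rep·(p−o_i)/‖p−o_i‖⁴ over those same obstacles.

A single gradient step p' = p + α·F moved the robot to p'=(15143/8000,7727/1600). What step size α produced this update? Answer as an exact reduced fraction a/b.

F_att = 3/2·(g−p) = 3/2·(-12,0) = (-18.0000,0.0000)
o1: d²=5 ≤ ρ²=51; F_rep = 39·(-2,-1)/5² = (-3.1200,-1.5600)
o2: d²=425 > ρ²=51 → inactive
o3: d²=40 ≤ ρ²=51; F_rep = 39·(2,-6)/40² = (0.0488,-0.1462)
F = F_att + ΣF_rep = (-21.0712,-1.7063)
Δp = p'−p = (-2.1071,-0.1706); α = Δx/Fx = (-16857/8000) / (-16857/800) = 1/10
check: Δy/Fy = (-273/1600) / (-273/160) = 1/10 ✓

α = 1/10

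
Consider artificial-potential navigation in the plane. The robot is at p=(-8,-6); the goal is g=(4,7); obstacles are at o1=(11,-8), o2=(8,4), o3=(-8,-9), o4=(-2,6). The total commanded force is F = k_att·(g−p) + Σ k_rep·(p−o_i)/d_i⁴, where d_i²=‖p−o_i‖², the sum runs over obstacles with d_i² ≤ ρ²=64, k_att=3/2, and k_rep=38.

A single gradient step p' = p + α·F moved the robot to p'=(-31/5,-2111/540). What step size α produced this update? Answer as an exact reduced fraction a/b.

F_att = 3/2·(g−p) = 3/2·(12,13) = (18.0000,19.5000)
o1: d²=365 > ρ²=64 → inactive
o2: d²=356 > ρ²=64 → inactive
o3: d²=9 ≤ ρ²=64; F_rep = 38·(0,3)/9² = (0.0000,1.4074)
o4: d²=180 > ρ²=64 → inactive
F = F_att + ΣF_rep = (18.0000,20.9074)
Δp = p'−p = (1.8000,2.0907); α = Δx/Fx = (9/5) / (18) = 1/10
check: Δy/Fy = (1129/540) / (1129/54) = 1/10 ✓

α = 1/10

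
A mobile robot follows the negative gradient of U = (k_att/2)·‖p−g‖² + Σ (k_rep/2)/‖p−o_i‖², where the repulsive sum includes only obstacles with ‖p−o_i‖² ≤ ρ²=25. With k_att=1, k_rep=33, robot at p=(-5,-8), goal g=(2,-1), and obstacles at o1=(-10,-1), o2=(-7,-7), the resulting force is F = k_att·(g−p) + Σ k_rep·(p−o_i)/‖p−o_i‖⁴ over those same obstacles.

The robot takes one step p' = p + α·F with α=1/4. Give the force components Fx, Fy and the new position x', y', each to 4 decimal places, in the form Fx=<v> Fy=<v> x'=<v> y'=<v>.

Fx=9.6400 Fy=5.6800 x'=-2.5900 y'=-6.5800

F_att = 1·(g−p) = 1·(7,7) = (7.0000,7.0000)
o1: d²=74 > ρ²=25 → inactive
o2: d²=5 ≤ ρ²=25; F_rep = 33·(2,-1)/5² = (2.6400,-1.3200)
F = F_att + ΣF_rep = (9.6400,5.6800)
p' = p + 1/4·F = (-2.5900,-6.5800)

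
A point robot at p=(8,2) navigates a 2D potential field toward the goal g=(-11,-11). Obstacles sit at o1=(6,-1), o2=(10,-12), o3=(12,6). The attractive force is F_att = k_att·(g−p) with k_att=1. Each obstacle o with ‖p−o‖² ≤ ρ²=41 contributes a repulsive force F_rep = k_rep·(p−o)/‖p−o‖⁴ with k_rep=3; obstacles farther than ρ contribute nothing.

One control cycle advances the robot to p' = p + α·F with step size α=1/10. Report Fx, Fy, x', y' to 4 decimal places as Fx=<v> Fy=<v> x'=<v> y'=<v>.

Fx=-18.9762 Fy=-12.9585 x'=6.1024 y'=0.7042

F_att = 1·(g−p) = 1·(-19,-13) = (-19.0000,-13.0000)
o1: d²=13 ≤ ρ²=41; F_rep = 3·(2,3)/13² = (0.0355,0.0533)
o2: d²=200 > ρ²=41 → inactive
o3: d²=32 ≤ ρ²=41; F_rep = 3·(-4,-4)/32² = (-0.0117,-0.0117)
F = F_att + ΣF_rep = (-18.9762,-12.9585)
p' = p + 1/10·F = (6.1024,0.7042)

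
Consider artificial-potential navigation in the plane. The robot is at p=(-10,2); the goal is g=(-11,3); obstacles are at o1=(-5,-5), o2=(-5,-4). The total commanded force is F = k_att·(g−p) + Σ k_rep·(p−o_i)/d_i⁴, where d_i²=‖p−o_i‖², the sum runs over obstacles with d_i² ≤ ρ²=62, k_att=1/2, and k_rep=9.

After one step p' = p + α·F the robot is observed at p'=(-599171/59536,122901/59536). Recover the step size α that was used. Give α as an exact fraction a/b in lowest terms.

α = 1/8

F_att = 1/2·(g−p) = 1/2·(-1,1) = (-0.5000,0.5000)
o1: d²=74 > ρ²=62 → inactive
o2: d²=61 ≤ ρ²=62; F_rep = 9·(-5,6)/61² = (-0.0121,0.0145)
F = F_att + ΣF_rep = (-0.5121,0.5145)
Δp = p'−p = (-0.0640,0.0643); α = Δx/Fx = (-3811/59536) / (-3811/7442) = 1/8
check: Δy/Fy = (3829/59536) / (3829/7442) = 1/8 ✓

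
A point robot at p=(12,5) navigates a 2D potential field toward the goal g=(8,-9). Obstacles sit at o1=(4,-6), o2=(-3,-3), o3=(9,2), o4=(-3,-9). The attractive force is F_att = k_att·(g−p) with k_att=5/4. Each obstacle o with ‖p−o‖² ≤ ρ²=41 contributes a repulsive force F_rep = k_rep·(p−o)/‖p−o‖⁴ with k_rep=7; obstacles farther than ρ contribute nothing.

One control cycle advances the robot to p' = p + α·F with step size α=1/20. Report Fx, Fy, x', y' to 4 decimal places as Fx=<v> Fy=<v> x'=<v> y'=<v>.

F_att = 5/4·(g−p) = 5/4·(-4,-14) = (-5.0000,-17.5000)
o1: d²=185 > ρ²=41 → inactive
o2: d²=289 > ρ²=41 → inactive
o3: d²=18 ≤ ρ²=41; F_rep = 7·(3,3)/18² = (0.0648,0.0648)
o4: d²=421 > ρ²=41 → inactive
F = F_att + ΣF_rep = (-4.9352,-17.4352)
p' = p + 1/20·F = (11.7532,4.1282)

Fx=-4.9352 Fy=-17.4352 x'=11.7532 y'=4.1282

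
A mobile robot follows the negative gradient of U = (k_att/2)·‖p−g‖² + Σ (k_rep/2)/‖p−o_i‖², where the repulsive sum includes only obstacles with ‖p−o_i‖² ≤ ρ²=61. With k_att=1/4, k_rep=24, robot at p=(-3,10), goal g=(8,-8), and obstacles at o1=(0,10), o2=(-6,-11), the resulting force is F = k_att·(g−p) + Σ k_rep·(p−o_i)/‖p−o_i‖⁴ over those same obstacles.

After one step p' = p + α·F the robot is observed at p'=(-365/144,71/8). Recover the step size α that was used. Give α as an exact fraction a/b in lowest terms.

α = 1/4

F_att = 1/4·(g−p) = 1/4·(11,-18) = (2.7500,-4.5000)
o1: d²=9 ≤ ρ²=61; F_rep = 24·(-3,0)/9² = (-0.8889,0.0000)
o2: d²=450 > ρ²=61 → inactive
F = F_att + ΣF_rep = (1.8611,-4.5000)
Δp = p'−p = (0.4653,-1.1250); α = Δx/Fx = (67/144) / (67/36) = 1/4
check: Δy/Fy = (-9/8) / (-9/2) = 1/4 ✓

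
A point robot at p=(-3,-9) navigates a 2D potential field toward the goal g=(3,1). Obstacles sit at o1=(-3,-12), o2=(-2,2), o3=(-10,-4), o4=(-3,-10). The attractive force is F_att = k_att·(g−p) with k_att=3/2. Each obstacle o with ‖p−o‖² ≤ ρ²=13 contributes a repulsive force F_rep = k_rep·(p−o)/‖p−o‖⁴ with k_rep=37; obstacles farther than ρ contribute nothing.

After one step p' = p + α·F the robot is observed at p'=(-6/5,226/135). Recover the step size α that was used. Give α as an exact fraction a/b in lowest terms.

F_att = 3/2·(g−p) = 3/2·(6,10) = (9.0000,15.0000)
o1: d²=9 ≤ ρ²=13; F_rep = 37·(0,3)/9² = (0.0000,1.3704)
o2: d²=122 > ρ²=13 → inactive
o3: d²=74 > ρ²=13 → inactive
o4: d²=1 ≤ ρ²=13; F_rep = 37·(0,1)/1² = (0.0000,37.0000)
F = F_att + ΣF_rep = (9.0000,53.3704)
Δp = p'−p = (1.8000,10.6741); α = Δx/Fx = (9/5) / (9) = 1/5
check: Δy/Fy = (1441/135) / (1441/27) = 1/5 ✓

α = 1/5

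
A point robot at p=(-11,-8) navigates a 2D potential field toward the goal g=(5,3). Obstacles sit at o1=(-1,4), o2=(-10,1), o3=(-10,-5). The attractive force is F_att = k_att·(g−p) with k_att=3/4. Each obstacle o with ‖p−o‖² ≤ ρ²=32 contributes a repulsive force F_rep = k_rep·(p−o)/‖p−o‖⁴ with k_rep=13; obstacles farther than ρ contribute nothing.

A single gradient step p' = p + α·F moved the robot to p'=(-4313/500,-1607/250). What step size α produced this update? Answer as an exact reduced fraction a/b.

α = 1/5

F_att = 3/4·(g−p) = 3/4·(16,11) = (12.0000,8.2500)
o1: d²=244 > ρ²=32 → inactive
o2: d²=82 > ρ²=32 → inactive
o3: d²=10 ≤ ρ²=32; F_rep = 13·(-1,-3)/10² = (-0.1300,-0.3900)
F = F_att + ΣF_rep = (11.8700,7.8600)
Δp = p'−p = (2.3740,1.5720); α = Δx/Fx = (1187/500) / (1187/100) = 1/5
check: Δy/Fy = (393/250) / (393/50) = 1/5 ✓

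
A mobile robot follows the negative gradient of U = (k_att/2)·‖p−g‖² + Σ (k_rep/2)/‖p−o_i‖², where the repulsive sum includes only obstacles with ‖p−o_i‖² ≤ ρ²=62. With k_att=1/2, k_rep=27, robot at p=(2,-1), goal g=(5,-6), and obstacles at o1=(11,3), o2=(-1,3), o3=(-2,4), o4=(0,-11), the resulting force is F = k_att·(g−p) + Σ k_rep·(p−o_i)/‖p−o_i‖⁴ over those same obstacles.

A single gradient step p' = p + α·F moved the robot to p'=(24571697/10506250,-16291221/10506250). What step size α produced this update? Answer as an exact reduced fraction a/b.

α = 1/5

F_att = 1/2·(g−p) = 1/2·(3,-5) = (1.5000,-2.5000)
o1: d²=97 > ρ²=62 → inactive
o2: d²=25 ≤ ρ²=62; F_rep = 27·(3,-4)/25² = (0.1296,-0.1728)
o3: d²=41 ≤ ρ²=62; F_rep = 27·(4,-5)/41² = (0.0642,-0.0803)
o4: d²=104 > ρ²=62 → inactive
F = F_att + ΣF_rep = (1.6938,-2.7531)
Δp = p'−p = (0.3388,-0.5506); α = Δx/Fx = (3559197/10506250) / (3559197/2101250) = 1/5
check: Δy/Fy = (-5784971/10506250) / (-5784971/2101250) = 1/5 ✓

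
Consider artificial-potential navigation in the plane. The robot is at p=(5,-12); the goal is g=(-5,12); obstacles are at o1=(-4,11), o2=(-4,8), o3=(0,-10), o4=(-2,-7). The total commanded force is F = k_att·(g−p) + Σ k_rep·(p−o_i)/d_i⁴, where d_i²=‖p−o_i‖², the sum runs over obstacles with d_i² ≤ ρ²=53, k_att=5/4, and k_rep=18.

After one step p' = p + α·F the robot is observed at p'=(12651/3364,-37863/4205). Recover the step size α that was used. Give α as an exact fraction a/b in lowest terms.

α = 1/10

F_att = 5/4·(g−p) = 5/4·(-10,24) = (-12.5000,30.0000)
o1: d²=610 > ρ²=53 → inactive
o2: d²=481 > ρ²=53 → inactive
o3: d²=29 ≤ ρ²=53; F_rep = 18·(5,-2)/29² = (0.1070,-0.0428)
o4: d²=74 > ρ²=53 → inactive
F = F_att + ΣF_rep = (-12.3930,29.9572)
Δp = p'−p = (-1.2393,2.9957); α = Δx/Fx = (-4169/3364) / (-20845/1682) = 1/10
check: Δy/Fy = (12597/4205) / (25194/841) = 1/10 ✓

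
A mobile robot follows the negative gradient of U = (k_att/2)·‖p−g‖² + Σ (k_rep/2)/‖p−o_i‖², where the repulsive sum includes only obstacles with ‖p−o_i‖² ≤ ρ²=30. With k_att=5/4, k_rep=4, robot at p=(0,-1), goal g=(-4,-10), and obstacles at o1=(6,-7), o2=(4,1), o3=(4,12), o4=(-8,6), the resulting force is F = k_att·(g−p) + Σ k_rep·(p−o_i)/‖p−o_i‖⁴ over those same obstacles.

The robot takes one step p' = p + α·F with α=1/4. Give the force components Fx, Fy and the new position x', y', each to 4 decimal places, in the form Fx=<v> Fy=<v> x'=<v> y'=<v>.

F_att = 5/4·(g−p) = 5/4·(-4,-9) = (-5.0000,-11.2500)
o1: d²=72 > ρ²=30 → inactive
o2: d²=20 ≤ ρ²=30; F_rep = 4·(-4,-2)/20² = (-0.0400,-0.0200)
o3: d²=185 > ρ²=30 → inactive
o4: d²=113 > ρ²=30 → inactive
F = F_att + ΣF_rep = (-5.0400,-11.2700)
p' = p + 1/4·F = (-1.2600,-3.8175)

Fx=-5.0400 Fy=-11.2700 x'=-1.2600 y'=-3.8175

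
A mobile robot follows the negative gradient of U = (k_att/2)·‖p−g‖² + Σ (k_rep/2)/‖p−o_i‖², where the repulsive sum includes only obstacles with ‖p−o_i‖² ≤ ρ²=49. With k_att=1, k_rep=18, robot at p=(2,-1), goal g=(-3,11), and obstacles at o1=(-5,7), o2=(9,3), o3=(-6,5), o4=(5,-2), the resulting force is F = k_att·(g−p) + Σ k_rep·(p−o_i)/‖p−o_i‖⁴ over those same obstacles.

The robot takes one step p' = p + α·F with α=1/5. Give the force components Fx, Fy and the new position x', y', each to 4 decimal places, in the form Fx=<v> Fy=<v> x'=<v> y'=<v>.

Fx=-5.5400 Fy=12.1800 x'=0.8920 y'=1.4360

F_att = 1·(g−p) = 1·(-5,12) = (-5.0000,12.0000)
o1: d²=113 > ρ²=49 → inactive
o2: d²=65 > ρ²=49 → inactive
o3: d²=100 > ρ²=49 → inactive
o4: d²=10 ≤ ρ²=49; F_rep = 18·(-3,1)/10² = (-0.5400,0.1800)
F = F_att + ΣF_rep = (-5.5400,12.1800)
p' = p + 1/5·F = (0.8920,1.4360)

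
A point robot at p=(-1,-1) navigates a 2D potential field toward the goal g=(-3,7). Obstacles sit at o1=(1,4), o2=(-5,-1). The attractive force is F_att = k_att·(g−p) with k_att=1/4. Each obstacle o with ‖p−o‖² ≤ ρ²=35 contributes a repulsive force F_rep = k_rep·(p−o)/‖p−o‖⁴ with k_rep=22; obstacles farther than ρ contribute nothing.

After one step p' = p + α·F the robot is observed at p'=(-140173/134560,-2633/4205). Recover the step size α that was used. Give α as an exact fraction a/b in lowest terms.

α = 1/5

F_att = 1/4·(g−p) = 1/4·(-2,8) = (-0.5000,2.0000)
o1: d²=29 ≤ ρ²=35; F_rep = 22·(-2,-5)/29² = (-0.0523,-0.1308)
o2: d²=16 ≤ ρ²=35; F_rep = 22·(4,0)/16² = (0.3438,0.0000)
F = F_att + ΣF_rep = (-0.2086,1.8692)
Δp = p'−p = (-0.0417,0.3738); α = Δx/Fx = (-5613/134560) / (-5613/26912) = 1/5
check: Δy/Fy = (1572/4205) / (1572/841) = 1/5 ✓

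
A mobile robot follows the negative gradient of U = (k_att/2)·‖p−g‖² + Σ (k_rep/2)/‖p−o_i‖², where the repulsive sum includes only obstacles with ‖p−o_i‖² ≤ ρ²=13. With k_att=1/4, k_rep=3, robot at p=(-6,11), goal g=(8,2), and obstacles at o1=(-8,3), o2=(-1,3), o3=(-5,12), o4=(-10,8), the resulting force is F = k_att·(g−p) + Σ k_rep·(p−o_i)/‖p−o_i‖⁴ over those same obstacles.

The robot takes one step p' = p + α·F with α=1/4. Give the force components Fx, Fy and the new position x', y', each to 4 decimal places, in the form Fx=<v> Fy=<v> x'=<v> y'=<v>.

F_att = 1/4·(g−p) = 1/4·(14,-9) = (3.5000,-2.2500)
o1: d²=68 > ρ²=13 → inactive
o2: d²=89 > ρ²=13 → inactive
o3: d²=2 ≤ ρ²=13; F_rep = 3·(-1,-1)/2² = (-0.7500,-0.7500)
o4: d²=25 > ρ²=13 → inactive
F = F_att + ΣF_rep = (2.7500,-3.0000)
p' = p + 1/4·F = (-5.3125,10.2500)

Fx=2.7500 Fy=-3.0000 x'=-5.3125 y'=10.2500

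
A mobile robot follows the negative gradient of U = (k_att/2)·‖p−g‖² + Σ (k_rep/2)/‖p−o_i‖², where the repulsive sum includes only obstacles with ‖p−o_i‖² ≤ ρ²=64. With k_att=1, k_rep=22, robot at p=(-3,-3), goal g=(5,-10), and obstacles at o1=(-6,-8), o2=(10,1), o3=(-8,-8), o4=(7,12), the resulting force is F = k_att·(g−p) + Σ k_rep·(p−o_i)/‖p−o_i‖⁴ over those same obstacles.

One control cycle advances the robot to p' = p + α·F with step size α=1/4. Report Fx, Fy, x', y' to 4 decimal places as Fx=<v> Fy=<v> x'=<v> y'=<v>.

Fx=8.1011 Fy=-6.8608 x'=-0.9747 y'=-4.7152

F_att = 1·(g−p) = 1·(8,-7) = (8.0000,-7.0000)
o1: d²=34 ≤ ρ²=64; F_rep = 22·(3,5)/34² = (0.0571,0.0952)
o2: d²=185 > ρ²=64 → inactive
o3: d²=50 ≤ ρ²=64; F_rep = 22·(5,5)/50² = (0.0440,0.0440)
o4: d²=325 > ρ²=64 → inactive
F = F_att + ΣF_rep = (8.1011,-6.8608)
p' = p + 1/4·F = (-0.9747,-4.7152)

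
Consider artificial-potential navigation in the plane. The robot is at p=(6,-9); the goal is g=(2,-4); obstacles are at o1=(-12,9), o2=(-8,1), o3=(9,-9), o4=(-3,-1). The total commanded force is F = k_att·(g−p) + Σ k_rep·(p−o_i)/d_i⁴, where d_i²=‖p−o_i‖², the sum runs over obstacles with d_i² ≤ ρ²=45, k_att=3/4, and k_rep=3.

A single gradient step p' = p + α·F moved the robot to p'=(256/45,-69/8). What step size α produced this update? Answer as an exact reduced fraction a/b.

α = 1/10

F_att = 3/4·(g−p) = 3/4·(-4,5) = (-3.0000,3.7500)
o1: d²=648 > ρ²=45 → inactive
o2: d²=296 > ρ²=45 → inactive
o3: d²=9 ≤ ρ²=45; F_rep = 3·(-3,0)/9² = (-0.1111,0.0000)
o4: d²=145 > ρ²=45 → inactive
F = F_att + ΣF_rep = (-3.1111,3.7500)
Δp = p'−p = (-0.3111,0.3750); α = Δx/Fx = (-14/45) / (-28/9) = 1/10
check: Δy/Fy = (3/8) / (15/4) = 1/10 ✓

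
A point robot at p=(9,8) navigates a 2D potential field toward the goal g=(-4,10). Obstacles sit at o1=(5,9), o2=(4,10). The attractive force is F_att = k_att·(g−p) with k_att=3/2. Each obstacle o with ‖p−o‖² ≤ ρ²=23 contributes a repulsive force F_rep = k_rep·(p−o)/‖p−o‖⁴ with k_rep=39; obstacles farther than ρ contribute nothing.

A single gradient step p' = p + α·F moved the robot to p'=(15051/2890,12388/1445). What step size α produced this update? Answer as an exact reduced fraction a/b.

F_att = 3/2·(g−p) = 3/2·(-13,2) = (-19.5000,3.0000)
o1: d²=17 ≤ ρ²=23; F_rep = 39·(4,-1)/17² = (0.5398,-0.1349)
o2: d²=29 > ρ²=23 → inactive
F = F_att + ΣF_rep = (-18.9602,2.8651)
Δp = p'−p = (-3.7920,0.5730); α = Δx/Fx = (-10959/2890) / (-10959/578) = 1/5
check: Δy/Fy = (828/1445) / (828/289) = 1/5 ✓

α = 1/5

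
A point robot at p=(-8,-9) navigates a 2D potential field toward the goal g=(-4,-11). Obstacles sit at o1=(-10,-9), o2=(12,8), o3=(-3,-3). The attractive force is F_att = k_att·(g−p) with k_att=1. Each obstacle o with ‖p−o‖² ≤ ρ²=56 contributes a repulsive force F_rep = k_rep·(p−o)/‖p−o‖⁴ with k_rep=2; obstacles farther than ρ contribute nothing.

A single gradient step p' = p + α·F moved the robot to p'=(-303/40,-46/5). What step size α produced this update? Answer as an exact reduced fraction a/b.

α = 1/10

F_att = 1·(g−p) = 1·(4,-2) = (4.0000,-2.0000)
o1: d²=4 ≤ ρ²=56; F_rep = 2·(2,0)/4² = (0.2500,0.0000)
o2: d²=689 > ρ²=56 → inactive
o3: d²=61 > ρ²=56 → inactive
F = F_att + ΣF_rep = (4.2500,-2.0000)
Δp = p'−p = (0.4250,-0.2000); α = Δx/Fx = (17/40) / (17/4) = 1/10
check: Δy/Fy = (-1/5) / (-2) = 1/10 ✓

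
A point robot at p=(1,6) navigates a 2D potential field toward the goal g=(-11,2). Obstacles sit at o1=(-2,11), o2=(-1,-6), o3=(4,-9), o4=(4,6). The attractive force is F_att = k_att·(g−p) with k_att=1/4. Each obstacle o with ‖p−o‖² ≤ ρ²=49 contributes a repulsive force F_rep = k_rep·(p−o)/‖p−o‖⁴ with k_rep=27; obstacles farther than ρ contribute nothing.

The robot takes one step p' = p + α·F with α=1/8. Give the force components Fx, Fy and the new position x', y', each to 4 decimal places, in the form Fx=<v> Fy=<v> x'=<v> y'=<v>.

Fx=-3.9299 Fy=-1.1168 x'=0.5088 y'=5.8604

F_att = 1/4·(g−p) = 1/4·(-12,-4) = (-3.0000,-1.0000)
o1: d²=34 ≤ ρ²=49; F_rep = 27·(3,-5)/34² = (0.0701,-0.1168)
o2: d²=148 > ρ²=49 → inactive
o3: d²=234 > ρ²=49 → inactive
o4: d²=9 ≤ ρ²=49; F_rep = 27·(-3,0)/9² = (-1.0000,0.0000)
F = F_att + ΣF_rep = (-3.9299,-1.1168)
p' = p + 1/8·F = (0.5088,5.8604)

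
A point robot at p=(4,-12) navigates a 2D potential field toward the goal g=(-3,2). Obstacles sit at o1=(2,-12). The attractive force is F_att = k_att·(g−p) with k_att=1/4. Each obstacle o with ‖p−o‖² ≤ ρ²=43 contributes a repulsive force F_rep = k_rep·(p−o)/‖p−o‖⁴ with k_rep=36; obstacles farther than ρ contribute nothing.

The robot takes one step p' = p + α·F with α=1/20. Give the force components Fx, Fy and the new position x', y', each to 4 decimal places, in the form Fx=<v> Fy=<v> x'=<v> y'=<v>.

F_att = 1/4·(g−p) = 1/4·(-7,14) = (-1.7500,3.5000)
o1: d²=4 ≤ ρ²=43; F_rep = 36·(2,0)/4² = (4.5000,0.0000)
F = F_att + ΣF_rep = (2.7500,3.5000)
p' = p + 1/20·F = (4.1375,-11.8250)

Fx=2.7500 Fy=3.5000 x'=4.1375 y'=-11.8250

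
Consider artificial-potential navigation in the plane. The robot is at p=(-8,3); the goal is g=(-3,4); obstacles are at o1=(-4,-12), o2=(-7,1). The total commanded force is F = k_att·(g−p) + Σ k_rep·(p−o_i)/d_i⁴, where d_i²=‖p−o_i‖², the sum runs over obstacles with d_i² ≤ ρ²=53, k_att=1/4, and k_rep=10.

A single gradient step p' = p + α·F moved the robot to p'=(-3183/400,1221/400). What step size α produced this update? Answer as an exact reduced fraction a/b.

α = 1/20

F_att = 1/4·(g−p) = 1/4·(5,1) = (1.2500,0.2500)
o1: d²=241 > ρ²=53 → inactive
o2: d²=5 ≤ ρ²=53; F_rep = 10·(-1,2)/5² = (-0.4000,0.8000)
F = F_att + ΣF_rep = (0.8500,1.0500)
Δp = p'−p = (0.0425,0.0525); α = Δx/Fx = (17/400) / (17/20) = 1/20
check: Δy/Fy = (21/400) / (21/20) = 1/20 ✓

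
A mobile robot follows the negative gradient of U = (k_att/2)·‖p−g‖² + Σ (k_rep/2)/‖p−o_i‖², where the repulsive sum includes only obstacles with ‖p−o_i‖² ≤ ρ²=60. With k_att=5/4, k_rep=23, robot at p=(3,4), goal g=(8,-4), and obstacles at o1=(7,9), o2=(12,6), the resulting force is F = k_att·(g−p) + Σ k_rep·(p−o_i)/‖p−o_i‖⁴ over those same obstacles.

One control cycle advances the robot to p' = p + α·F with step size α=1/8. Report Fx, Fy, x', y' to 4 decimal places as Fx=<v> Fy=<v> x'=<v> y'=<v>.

F_att = 5/4·(g−p) = 5/4·(5,-8) = (6.2500,-10.0000)
o1: d²=41 ≤ ρ²=60; F_rep = 23·(-4,-5)/41² = (-0.0547,-0.0684)
o2: d²=85 > ρ²=60 → inactive
F = F_att + ΣF_rep = (6.1953,-10.0684)
p' = p + 1/8·F = (3.7744,2.7414)

Fx=6.1953 Fy=-10.0684 x'=3.7744 y'=2.7414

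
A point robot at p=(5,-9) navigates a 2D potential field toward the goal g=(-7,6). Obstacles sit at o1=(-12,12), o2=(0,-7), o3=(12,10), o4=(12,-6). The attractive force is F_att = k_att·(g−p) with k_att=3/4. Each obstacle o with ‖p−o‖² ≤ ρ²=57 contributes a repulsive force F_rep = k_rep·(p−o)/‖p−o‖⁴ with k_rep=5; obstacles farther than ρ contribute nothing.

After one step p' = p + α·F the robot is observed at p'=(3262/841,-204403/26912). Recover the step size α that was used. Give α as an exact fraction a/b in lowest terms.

α = 1/8

F_att = 3/4·(g−p) = 3/4·(-12,15) = (-9.0000,11.2500)
o1: d²=730 > ρ²=57 → inactive
o2: d²=29 ≤ ρ²=57; F_rep = 5·(5,-2)/29² = (0.0297,-0.0119)
o3: d²=410 > ρ²=57 → inactive
o4: d²=58 > ρ²=57 → inactive
F = F_att + ΣF_rep = (-8.9703,11.2381)
Δp = p'−p = (-1.1213,1.4048); α = Δx/Fx = (-943/841) / (-7544/841) = 1/8
check: Δy/Fy = (37805/26912) / (37805/3364) = 1/8 ✓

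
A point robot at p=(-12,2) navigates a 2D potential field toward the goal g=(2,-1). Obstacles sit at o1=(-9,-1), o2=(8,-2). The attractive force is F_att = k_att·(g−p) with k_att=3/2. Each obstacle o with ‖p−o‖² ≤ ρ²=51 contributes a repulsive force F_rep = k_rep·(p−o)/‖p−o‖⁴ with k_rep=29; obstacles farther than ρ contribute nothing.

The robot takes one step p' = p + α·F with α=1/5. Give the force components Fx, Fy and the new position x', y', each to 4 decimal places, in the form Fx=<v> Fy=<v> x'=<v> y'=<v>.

Fx=20.7315 Fy=-4.2315 x'=-7.8537 y'=1.1537

F_att = 3/2·(g−p) = 3/2·(14,-3) = (21.0000,-4.5000)
o1: d²=18 ≤ ρ²=51; F_rep = 29·(-3,3)/18² = (-0.2685,0.2685)
o2: d²=416 > ρ²=51 → inactive
F = F_att + ΣF_rep = (20.7315,-4.2315)
p' = p + 1/5·F = (-7.8537,1.1537)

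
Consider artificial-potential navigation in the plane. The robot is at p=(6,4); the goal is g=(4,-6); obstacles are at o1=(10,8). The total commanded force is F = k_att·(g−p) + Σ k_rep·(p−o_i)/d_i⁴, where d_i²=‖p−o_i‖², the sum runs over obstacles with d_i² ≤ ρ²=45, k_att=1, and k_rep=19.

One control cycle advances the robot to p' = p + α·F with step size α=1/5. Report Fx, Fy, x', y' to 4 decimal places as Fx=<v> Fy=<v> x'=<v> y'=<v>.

Fx=-2.0742 Fy=-10.0742 x'=5.5852 y'=1.9852

F_att = 1·(g−p) = 1·(-2,-10) = (-2.0000,-10.0000)
o1: d²=32 ≤ ρ²=45; F_rep = 19·(-4,-4)/32² = (-0.0742,-0.0742)
F = F_att + ΣF_rep = (-2.0742,-10.0742)
p' = p + 1/5·F = (5.5852,1.9852)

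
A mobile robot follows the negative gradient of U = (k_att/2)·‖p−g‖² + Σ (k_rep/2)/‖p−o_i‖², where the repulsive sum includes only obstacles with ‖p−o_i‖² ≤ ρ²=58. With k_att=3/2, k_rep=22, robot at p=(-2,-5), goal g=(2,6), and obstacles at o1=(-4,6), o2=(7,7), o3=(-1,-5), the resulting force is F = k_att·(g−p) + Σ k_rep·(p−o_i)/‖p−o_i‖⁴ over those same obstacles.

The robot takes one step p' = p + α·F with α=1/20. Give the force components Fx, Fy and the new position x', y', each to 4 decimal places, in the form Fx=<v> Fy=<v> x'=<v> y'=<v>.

Fx=-16.0000 Fy=16.5000 x'=-2.8000 y'=-4.1750

F_att = 3/2·(g−p) = 3/2·(4,11) = (6.0000,16.5000)
o1: d²=125 > ρ²=58 → inactive
o2: d²=225 > ρ²=58 → inactive
o3: d²=1 ≤ ρ²=58; F_rep = 22·(-1,0)/1² = (-22.0000,0.0000)
F = F_att + ΣF_rep = (-16.0000,16.5000)
p' = p + 1/20·F = (-2.8000,-4.1750)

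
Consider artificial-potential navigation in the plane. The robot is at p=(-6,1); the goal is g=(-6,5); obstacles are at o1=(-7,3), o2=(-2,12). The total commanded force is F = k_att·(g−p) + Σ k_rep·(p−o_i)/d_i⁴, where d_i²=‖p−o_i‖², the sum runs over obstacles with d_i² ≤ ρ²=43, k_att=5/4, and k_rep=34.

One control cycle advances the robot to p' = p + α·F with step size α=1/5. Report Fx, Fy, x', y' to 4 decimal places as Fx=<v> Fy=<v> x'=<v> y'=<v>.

F_att = 5/4·(g−p) = 5/4·(0,4) = (0.0000,5.0000)
o1: d²=5 ≤ ρ²=43; F_rep = 34·(1,-2)/5² = (1.3600,-2.7200)
o2: d²=137 > ρ²=43 → inactive
F = F_att + ΣF_rep = (1.3600,2.2800)
p' = p + 1/5·F = (-5.7280,1.4560)

Fx=1.3600 Fy=2.2800 x'=-5.7280 y'=1.4560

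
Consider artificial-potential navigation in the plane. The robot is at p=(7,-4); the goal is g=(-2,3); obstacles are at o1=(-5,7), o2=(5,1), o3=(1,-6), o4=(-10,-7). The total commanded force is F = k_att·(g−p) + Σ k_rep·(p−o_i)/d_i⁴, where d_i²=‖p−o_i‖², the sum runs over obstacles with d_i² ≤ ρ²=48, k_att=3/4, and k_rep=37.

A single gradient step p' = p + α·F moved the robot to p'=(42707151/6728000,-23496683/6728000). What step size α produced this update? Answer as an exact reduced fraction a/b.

F_att = 3/4·(g−p) = 3/4·(-9,7) = (-6.7500,5.2500)
o1: d²=265 > ρ²=48 → inactive
o2: d²=29 ≤ ρ²=48; F_rep = 37·(2,-5)/29² = (0.0880,-0.2200)
o3: d²=40 ≤ ρ²=48; F_rep = 37·(6,2)/40² = (0.1388,0.0462)
o4: d²=298 > ρ²=48 → inactive
F = F_att + ΣF_rep = (-6.5233,5.0763)
Δp = p'−p = (-0.6523,0.5076); α = Δx/Fx = (-4388849/6728000) / (-4388849/672800) = 1/10
check: Δy/Fy = (3415317/6728000) / (3415317/672800) = 1/10 ✓

α = 1/10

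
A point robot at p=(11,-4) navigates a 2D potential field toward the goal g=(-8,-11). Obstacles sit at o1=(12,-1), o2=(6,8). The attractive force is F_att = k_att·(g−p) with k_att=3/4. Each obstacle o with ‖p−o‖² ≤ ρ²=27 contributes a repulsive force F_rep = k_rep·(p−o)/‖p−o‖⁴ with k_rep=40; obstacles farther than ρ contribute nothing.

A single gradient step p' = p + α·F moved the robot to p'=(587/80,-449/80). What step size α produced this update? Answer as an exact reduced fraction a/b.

F_att = 3/4·(g−p) = 3/4·(-19,-7) = (-14.2500,-5.2500)
o1: d²=10 ≤ ρ²=27; F_rep = 40·(-1,-3)/10² = (-0.4000,-1.2000)
o2: d²=169 > ρ²=27 → inactive
F = F_att + ΣF_rep = (-14.6500,-6.4500)
Δp = p'−p = (-3.6625,-1.6125); α = Δx/Fx = (-293/80) / (-293/20) = 1/4
check: Δy/Fy = (-129/80) / (-129/20) = 1/4 ✓

α = 1/4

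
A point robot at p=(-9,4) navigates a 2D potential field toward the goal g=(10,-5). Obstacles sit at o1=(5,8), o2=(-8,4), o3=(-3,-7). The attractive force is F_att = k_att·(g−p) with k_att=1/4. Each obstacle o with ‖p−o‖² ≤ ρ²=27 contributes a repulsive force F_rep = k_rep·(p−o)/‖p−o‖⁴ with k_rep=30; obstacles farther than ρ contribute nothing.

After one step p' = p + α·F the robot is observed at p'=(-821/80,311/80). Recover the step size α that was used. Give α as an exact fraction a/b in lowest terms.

α = 1/20

F_att = 1/4·(g−p) = 1/4·(19,-9) = (4.7500,-2.2500)
o1: d²=212 > ρ²=27 → inactive
o2: d²=1 ≤ ρ²=27; F_rep = 30·(-1,0)/1² = (-30.0000,0.0000)
o3: d²=157 > ρ²=27 → inactive
F = F_att + ΣF_rep = (-25.2500,-2.2500)
Δp = p'−p = (-1.2625,-0.1125); α = Δx/Fx = (-101/80) / (-101/4) = 1/20
check: Δy/Fy = (-9/80) / (-9/4) = 1/20 ✓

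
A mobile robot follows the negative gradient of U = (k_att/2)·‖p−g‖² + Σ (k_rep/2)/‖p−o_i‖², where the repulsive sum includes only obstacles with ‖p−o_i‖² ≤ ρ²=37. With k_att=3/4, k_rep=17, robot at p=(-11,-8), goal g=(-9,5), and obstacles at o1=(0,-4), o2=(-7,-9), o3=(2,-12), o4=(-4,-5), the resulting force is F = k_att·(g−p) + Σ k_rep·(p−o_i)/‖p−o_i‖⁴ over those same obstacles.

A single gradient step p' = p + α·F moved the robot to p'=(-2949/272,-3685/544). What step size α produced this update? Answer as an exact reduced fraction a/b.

F_att = 3/4·(g−p) = 3/4·(2,13) = (1.5000,9.7500)
o1: d²=137 > ρ²=37 → inactive
o2: d²=17 ≤ ρ²=37; F_rep = 17·(-4,1)/17² = (-0.2353,0.0588)
o3: d²=185 > ρ²=37 → inactive
o4: d²=58 > ρ²=37 → inactive
F = F_att + ΣF_rep = (1.2647,9.8088)
Δp = p'−p = (0.1581,1.2261); α = Δx/Fx = (43/272) / (43/34) = 1/8
check: Δy/Fy = (667/544) / (667/68) = 1/8 ✓

α = 1/8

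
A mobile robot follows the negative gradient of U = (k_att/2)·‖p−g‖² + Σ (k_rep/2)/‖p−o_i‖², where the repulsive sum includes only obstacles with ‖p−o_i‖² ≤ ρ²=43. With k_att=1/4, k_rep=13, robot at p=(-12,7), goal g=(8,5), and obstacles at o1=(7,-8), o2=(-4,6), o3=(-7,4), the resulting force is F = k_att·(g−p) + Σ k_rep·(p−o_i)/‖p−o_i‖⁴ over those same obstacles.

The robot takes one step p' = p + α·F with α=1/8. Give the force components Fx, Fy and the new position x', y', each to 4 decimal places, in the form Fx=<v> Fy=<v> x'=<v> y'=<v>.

F_att = 1/4·(g−p) = 1/4·(20,-2) = (5.0000,-0.5000)
o1: d²=586 > ρ²=43 → inactive
o2: d²=65 > ρ²=43 → inactive
o3: d²=34 ≤ ρ²=43; F_rep = 13·(-5,3)/34² = (-0.0562,0.0337)
F = F_att + ΣF_rep = (4.9438,-0.4663)
p' = p + 1/8·F = (-11.3820,6.9417)

Fx=4.9438 Fy=-0.4663 x'=-11.3820 y'=6.9417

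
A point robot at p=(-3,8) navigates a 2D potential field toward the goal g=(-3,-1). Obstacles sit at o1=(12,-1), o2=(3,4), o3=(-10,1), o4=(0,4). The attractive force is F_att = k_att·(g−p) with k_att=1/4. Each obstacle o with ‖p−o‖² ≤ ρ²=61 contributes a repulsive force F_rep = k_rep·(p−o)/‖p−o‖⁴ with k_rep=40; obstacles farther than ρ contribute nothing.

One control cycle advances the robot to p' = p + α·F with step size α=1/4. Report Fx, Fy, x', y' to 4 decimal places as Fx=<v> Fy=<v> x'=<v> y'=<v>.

Fx=-0.2808 Fy=-1.9348 x'=-3.0702 y'=7.5163

F_att = 1/4·(g−p) = 1/4·(0,-9) = (0.0000,-2.2500)
o1: d²=306 > ρ²=61 → inactive
o2: d²=52 ≤ ρ²=61; F_rep = 40·(-6,4)/52² = (-0.0888,0.0592)
o3: d²=98 > ρ²=61 → inactive
o4: d²=25 ≤ ρ²=61; F_rep = 40·(-3,4)/25² = (-0.1920,0.2560)
F = F_att + ΣF_rep = (-0.2808,-1.9348)
p' = p + 1/4·F = (-3.0702,7.5163)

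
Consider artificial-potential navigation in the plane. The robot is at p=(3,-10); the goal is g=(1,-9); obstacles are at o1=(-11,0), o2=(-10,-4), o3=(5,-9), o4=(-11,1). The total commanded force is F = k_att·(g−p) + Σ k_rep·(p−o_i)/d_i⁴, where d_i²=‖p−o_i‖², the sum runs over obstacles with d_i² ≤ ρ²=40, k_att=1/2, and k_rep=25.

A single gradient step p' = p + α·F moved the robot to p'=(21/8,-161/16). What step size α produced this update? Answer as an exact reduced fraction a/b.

F_att = 1/2·(g−p) = 1/2·(-2,1) = (-1.0000,0.5000)
o1: d²=296 > ρ²=40 → inactive
o2: d²=205 > ρ²=40 → inactive
o3: d²=5 ≤ ρ²=40; F_rep = 25·(-2,-1)/5² = (-2.0000,-1.0000)
o4: d²=317 > ρ²=40 → inactive
F = F_att + ΣF_rep = (-3.0000,-0.5000)
Δp = p'−p = (-0.3750,-0.0625); α = Δx/Fx = (-3/8) / (-3) = 1/8
check: Δy/Fy = (-1/16) / (-1/2) = 1/8 ✓

α = 1/8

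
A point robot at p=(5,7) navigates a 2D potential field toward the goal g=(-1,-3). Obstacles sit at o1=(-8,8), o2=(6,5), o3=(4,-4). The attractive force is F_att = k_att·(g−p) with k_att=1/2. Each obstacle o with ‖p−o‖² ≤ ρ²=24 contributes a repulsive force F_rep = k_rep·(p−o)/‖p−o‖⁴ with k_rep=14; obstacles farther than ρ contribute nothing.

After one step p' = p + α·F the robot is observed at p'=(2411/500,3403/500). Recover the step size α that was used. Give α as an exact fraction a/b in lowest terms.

α = 1/20

F_att = 1/2·(g−p) = 1/2·(-6,-10) = (-3.0000,-5.0000)
o1: d²=170 > ρ²=24 → inactive
o2: d²=5 ≤ ρ²=24; F_rep = 14·(-1,2)/5² = (-0.5600,1.1200)
o3: d²=122 > ρ²=24 → inactive
F = F_att + ΣF_rep = (-3.5600,-3.8800)
Δp = p'−p = (-0.1780,-0.1940); α = Δx/Fx = (-89/500) / (-89/25) = 1/20
check: Δy/Fy = (-97/500) / (-97/25) = 1/20 ✓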